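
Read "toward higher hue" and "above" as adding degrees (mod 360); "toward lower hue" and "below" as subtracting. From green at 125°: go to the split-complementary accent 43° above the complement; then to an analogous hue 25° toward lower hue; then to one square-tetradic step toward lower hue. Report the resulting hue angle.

125 + 223 = 348°   (split-comp 43° ↑)
348 − 25 = 323°   (analog 25° ↓)
323 − 90 = 233°   (square ↓)

233°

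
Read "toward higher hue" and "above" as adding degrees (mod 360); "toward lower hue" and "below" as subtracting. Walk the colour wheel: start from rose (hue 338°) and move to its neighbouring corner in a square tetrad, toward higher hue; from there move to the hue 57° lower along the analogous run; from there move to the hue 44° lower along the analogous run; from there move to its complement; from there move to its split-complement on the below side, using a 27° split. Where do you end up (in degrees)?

338 + 90 = 428 → 428 − 360 = 68°   (square ↑)
68 − 57 = 11°   (analog 57° ↓)
11 − 44 = -33 → -33 + 360 = 327°   (analog 44° ↓)
327 + 180 = 507 → 507 − 360 = 147°   (complement)
147 + 153 = 300°   (split-comp 27° ↓)

300°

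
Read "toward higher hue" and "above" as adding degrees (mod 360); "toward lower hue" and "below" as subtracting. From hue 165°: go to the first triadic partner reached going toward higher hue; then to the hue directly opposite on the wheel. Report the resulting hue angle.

105°

triadic ↑ +120°: 165 + 120 = 285°
complement +180°: 285 + 180 = 465 → 465 − 360 = 105°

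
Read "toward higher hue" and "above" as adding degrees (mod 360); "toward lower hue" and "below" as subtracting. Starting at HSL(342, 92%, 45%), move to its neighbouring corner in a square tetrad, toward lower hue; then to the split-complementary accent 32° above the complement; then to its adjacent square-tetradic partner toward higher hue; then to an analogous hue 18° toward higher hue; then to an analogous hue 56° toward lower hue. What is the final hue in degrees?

342 − 90 = 252°   (square ↓)
252 + 212 = 464 → 464 − 360 = 104°   (split-comp 32° ↑)
104 + 90 = 194°   (square ↑)
194 + 18 = 212°   (analog 18° ↑)
212 − 56 = 156°   (analog 56° ↓)

156°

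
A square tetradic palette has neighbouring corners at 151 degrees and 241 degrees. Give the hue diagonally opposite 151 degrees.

A square tetradic scheme places four hues 90° apart; opposite corners are 180° apart.
151 + 180 = 331°

331°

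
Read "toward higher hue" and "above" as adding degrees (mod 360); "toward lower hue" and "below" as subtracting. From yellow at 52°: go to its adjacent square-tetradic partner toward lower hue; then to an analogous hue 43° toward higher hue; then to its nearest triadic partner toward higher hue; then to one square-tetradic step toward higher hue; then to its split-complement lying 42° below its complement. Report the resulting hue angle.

353°

52 − 90 = -38 → -38 + 360 = 322°   (square ↓)
322 + 43 = 365 → 365 − 360 = 5°   (analog 43° ↑)
5 + 120 = 125°   (triadic ↑)
125 + 90 = 215°   (square ↑)
215 + 138 = 353°   (split-comp 42° ↓)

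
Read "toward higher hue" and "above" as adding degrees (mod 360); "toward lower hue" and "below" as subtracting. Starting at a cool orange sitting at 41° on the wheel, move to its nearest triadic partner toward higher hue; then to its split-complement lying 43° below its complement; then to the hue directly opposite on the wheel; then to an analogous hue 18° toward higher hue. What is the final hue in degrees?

136°

41 + 120 = 161°   (triadic ↑)
161 + 137 = 298°   (split-comp 43° ↓)
298 + 180 = 478 → 478 − 360 = 118°   (complement)
118 + 18 = 136°   (analog 18° ↑)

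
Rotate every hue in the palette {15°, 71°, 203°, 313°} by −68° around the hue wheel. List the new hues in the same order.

15 − 68 = -53 → -53 + 360 = 307°
71 − 68 = 3°
203 − 68 = 135°
313 − 68 = 245°

307°, 3°, 135°, 245°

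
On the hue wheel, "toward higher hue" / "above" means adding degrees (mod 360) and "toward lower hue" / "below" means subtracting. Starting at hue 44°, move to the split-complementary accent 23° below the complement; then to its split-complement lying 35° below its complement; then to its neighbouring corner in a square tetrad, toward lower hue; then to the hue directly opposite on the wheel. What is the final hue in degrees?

76°

44 + 157 = 201°   (split-comp 23° ↓)
201 + 145 = 346°   (split-comp 35° ↓)
346 − 90 = 256°   (square ↓)
256 + 180 = 436 → 436 − 360 = 76°   (complement)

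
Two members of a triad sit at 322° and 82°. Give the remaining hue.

A triad spaces three hues 120° apart.
The full set is {82°, 202°, 322°}.

202°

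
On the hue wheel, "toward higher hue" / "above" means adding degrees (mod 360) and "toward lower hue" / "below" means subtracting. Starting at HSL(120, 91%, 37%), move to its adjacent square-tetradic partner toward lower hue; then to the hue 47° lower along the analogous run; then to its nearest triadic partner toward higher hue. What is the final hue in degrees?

square ↓ −90°: 120 − 90 = 30°
analog 47° ↓ −47°: 30 − 47 = -17 → -17 + 360 = 343°
triadic ↑ +120°: 343 + 120 = 463 → 463 − 360 = 103°

103°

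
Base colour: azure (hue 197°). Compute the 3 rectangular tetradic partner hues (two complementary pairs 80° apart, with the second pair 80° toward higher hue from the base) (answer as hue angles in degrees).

277°, 17°, 97°

A rectangular tetradic uses two complementary pairs 80° apart: offsets 0°, 80°, 180°, 260°.
197 + 80 = 277°
197 + 180 = 377 → 377 − 360 = 17°
197 + 260 = 457 → 457 − 360 = 97°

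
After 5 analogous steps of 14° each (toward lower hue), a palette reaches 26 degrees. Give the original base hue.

5 steps of 14° (toward lower hue) give a net shift of −70°.
Start = end − shift: 26 + 70 = 96°

96°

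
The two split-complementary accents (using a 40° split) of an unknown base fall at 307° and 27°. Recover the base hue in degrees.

The accents sit 40° either side of the complement, so the complement is their short-arc midpoint on the wheel.
Short-arc midpoint of 307° and 27°: 347°.
Base is 180° from the complement: 347 − 180 = 167°

167°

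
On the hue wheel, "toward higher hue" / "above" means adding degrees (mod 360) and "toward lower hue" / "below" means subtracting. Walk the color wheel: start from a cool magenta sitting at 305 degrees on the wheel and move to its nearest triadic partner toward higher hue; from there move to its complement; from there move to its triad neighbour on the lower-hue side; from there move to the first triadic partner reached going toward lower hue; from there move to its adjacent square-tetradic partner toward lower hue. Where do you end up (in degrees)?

275°

305 + 120 = 425 → 425 − 360 = 65°   (triadic ↑)
65 + 180 = 245°   (complement)
245 − 120 = 125°   (triadic ↓)
125 − 120 = 5°   (triadic ↓)
5 − 90 = -85 → -85 + 360 = 275°   (square ↓)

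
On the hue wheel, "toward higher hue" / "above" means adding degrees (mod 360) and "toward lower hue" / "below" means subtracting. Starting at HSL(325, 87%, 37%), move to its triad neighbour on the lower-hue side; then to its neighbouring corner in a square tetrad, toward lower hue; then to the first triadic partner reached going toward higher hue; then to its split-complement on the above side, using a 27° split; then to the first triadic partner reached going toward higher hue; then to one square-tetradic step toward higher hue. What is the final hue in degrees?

292°

325 − 120 = 205°   (triadic ↓)
205 − 90 = 115°   (square ↓)
115 + 120 = 235°   (triadic ↑)
235 + 207 = 442 → 442 − 360 = 82°   (split-comp 27° ↑)
82 + 120 = 202°   (triadic ↑)
202 + 90 = 292°   (square ↑)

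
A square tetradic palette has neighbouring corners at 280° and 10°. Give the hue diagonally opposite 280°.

A square tetradic scheme places four hues 90° apart; opposite corners are 180° apart.
280 + 180 = 460 → 460 − 360 = 100°

100°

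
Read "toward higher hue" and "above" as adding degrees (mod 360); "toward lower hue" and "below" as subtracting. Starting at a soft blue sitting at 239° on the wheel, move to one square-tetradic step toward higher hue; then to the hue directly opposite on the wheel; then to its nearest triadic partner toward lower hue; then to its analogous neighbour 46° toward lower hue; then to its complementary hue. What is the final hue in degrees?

239 + 90 = 329°   (square ↑)
329 + 180 = 509 → 509 − 360 = 149°   (complement)
149 − 120 = 29°   (triadic ↓)
29 − 46 = -17 → -17 + 360 = 343°   (analog 46° ↓)
343 + 180 = 523 → 523 − 360 = 163°   (complement)

163°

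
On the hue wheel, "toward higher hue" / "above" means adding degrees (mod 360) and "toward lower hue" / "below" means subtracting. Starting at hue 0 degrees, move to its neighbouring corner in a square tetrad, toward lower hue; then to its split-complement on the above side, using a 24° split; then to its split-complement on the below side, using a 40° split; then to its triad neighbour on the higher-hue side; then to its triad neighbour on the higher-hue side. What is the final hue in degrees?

square ↓ −90°: 0 − 90 = -90 → -90 + 360 = 270°
split-comp 24° ↑ +204°: 270 + 204 = 474 → 474 − 360 = 114°
split-comp 40° ↓ +140°: 114 + 140 = 254°
triadic ↑ +120°: 254 + 120 = 374 → 374 − 360 = 14°
triadic ↑ +120°: 14 + 120 = 134°

134°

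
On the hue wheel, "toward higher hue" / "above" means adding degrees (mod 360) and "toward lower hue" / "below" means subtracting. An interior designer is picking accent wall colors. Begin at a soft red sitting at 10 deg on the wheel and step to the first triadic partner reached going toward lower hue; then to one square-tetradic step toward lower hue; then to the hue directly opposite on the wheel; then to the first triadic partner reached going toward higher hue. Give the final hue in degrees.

100°

10 − 120 = -110 → -110 + 360 = 250°   (triadic ↓)
250 − 90 = 160°   (square ↓)
160 + 180 = 340°   (complement)
340 + 120 = 460 → 460 − 360 = 100°   (triadic ↑)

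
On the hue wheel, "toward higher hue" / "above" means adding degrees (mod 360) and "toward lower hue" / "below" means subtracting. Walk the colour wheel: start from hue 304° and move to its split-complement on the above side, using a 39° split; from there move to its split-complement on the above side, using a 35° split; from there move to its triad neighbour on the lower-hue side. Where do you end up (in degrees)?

split-comp 39° ↑ +219°: 304 + 219 = 523 → 523 − 360 = 163°
split-comp 35° ↑ +215°: 163 + 215 = 378 → 378 − 360 = 18°
triadic ↓ −120°: 18 − 120 = -102 → -102 + 360 = 258°

258°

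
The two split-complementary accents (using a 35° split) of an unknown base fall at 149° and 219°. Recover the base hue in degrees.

4°

The accents sit 35° either side of the complement, so the complement is their short-arc midpoint on the wheel.
Short-arc midpoint of 149° and 219°: 184°.
Base is 180° from the complement: 184 − 180 = 4°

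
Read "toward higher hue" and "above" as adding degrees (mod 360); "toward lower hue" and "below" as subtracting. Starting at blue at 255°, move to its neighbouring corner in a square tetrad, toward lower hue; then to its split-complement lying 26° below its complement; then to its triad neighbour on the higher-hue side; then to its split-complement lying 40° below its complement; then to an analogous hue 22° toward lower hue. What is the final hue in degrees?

square ↓ −90°: 255 − 90 = 165°
split-comp 26° ↓ +154°: 165 + 154 = 319°
triadic ↑ +120°: 319 + 120 = 439 → 439 − 360 = 79°
split-comp 40° ↓ +140°: 79 + 140 = 219°
analog 22° ↓ −22°: 219 − 22 = 197°

197°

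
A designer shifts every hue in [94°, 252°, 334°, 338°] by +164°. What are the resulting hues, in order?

94 + 164 = 258°
252 + 164 = 416 → 416 − 360 = 56°
334 + 164 = 498 → 498 − 360 = 138°
338 + 164 = 502 → 502 − 360 = 142°

258°, 56°, 138°, 142°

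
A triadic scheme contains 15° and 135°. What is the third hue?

A triad spaces three hues 120° apart.
The full set is {15°, 135°, 255°}.

255°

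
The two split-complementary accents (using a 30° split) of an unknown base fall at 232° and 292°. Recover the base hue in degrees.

The accents sit 30° either side of the complement, so the complement is their short-arc midpoint on the wheel.
Short-arc midpoint of 232° and 292°: 262°.
Base is 180° from the complement: 262 − 180 = 82°

82°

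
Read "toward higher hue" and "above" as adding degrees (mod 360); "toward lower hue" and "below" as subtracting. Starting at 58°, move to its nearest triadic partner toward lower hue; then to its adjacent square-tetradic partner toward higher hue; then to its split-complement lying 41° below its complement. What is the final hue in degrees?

−120° (triadic ↓): 58 − 120 = -62 → -62 + 360 = 298°
+90° (square ↑): 298 + 90 = 388 → 388 − 360 = 28°
+139° (split-comp 41° ↓): 28 + 139 = 167°

167°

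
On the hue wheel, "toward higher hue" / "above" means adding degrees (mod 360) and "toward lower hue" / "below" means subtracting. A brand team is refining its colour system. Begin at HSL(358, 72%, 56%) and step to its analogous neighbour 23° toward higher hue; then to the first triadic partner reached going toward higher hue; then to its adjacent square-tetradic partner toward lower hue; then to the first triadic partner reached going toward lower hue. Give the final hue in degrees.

291°

+23° (analog 23° ↑): 358 + 23 = 381 → 381 − 360 = 21°
+120° (triadic ↑): 21 + 120 = 141°
−90° (square ↓): 141 − 90 = 51°
−120° (triadic ↓): 51 − 120 = -69 → -69 + 360 = 291°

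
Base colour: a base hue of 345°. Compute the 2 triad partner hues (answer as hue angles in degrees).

A triad places three hues 120° apart.
345 + 120 = 465 → 465 − 360 = 105°
345 + 240 = 585 → 585 − 360 = 225°

105° and 225°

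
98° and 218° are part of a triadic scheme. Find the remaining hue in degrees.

A triad places three hues 120° apart.
The full set through 98° is {98°, 218°, 338°}.
Given {98°, 218°}, the missing hue is 338°.

338°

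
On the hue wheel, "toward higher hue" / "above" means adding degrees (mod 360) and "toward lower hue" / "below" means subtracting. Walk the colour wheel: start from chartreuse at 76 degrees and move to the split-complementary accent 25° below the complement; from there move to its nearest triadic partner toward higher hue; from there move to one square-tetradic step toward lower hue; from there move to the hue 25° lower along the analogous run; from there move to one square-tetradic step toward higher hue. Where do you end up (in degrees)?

76 + 155 = 231°   (split-comp 25° ↓)
231 + 120 = 351°   (triadic ↑)
351 − 90 = 261°   (square ↓)
261 − 25 = 236°   (analog 25° ↓)
236 + 90 = 326°   (square ↑)

326°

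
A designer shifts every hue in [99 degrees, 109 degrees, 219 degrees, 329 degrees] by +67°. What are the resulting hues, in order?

166°, 176°, 286°, 36°

99 + 67 = 166°
109 + 67 = 176°
219 + 67 = 286°
329 + 67 = 396 → 396 − 360 = 36°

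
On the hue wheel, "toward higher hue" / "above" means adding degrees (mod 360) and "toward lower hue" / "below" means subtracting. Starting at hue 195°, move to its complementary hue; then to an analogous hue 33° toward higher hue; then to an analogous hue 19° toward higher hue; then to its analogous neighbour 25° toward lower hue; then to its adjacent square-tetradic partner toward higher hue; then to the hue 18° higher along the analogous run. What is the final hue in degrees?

150°

195 + 180 = 375 → 375 − 360 = 15°   (complement)
15 + 33 = 48°   (analog 33° ↑)
48 + 19 = 67°   (analog 19° ↑)
67 − 25 = 42°   (analog 25° ↓)
42 + 90 = 132°   (square ↑)
132 + 18 = 150°   (analog 18° ↑)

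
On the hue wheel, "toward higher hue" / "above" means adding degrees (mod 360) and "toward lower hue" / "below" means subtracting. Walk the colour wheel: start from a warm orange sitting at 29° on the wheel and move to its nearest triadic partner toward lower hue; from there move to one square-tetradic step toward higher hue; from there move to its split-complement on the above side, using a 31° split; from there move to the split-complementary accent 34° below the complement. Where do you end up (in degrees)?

356°

29 − 120 = -91 → -91 + 360 = 269°   (triadic ↓)
269 + 90 = 359°   (square ↑)
359 + 211 = 570 → 570 − 360 = 210°   (split-comp 31° ↑)
210 + 146 = 356°   (split-comp 34° ↓)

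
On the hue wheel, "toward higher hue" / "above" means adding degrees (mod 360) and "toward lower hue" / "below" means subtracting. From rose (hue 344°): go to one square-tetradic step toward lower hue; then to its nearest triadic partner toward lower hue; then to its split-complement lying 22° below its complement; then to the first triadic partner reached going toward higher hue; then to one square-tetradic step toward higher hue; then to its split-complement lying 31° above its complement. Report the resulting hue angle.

353°

−90° (square ↓): 344 − 90 = 254°
−120° (triadic ↓): 254 − 120 = 134°
+158° (split-comp 22° ↓): 134 + 158 = 292°
+120° (triadic ↑): 292 + 120 = 412 → 412 − 360 = 52°
+90° (square ↑): 52 + 90 = 142°
+211° (split-comp 31° ↑): 142 + 211 = 353°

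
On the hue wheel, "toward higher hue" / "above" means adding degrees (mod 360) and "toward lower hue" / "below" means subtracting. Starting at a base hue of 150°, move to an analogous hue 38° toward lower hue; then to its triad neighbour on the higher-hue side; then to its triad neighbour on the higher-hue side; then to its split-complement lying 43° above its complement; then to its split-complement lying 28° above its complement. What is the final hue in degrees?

150 − 38 = 112°   (analog 38° ↓)
112 + 120 = 232°   (triadic ↑)
232 + 120 = 352°   (triadic ↑)
352 + 223 = 575 → 575 − 360 = 215°   (split-comp 43° ↑)
215 + 208 = 423 → 423 − 360 = 63°   (split-comp 28° ↑)

63°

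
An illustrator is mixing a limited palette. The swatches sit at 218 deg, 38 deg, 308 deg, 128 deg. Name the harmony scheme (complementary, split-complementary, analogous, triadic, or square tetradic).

Sort the hues: 38°, 128°, 218°, 308°.
Successive gaps around the wheel: 90°, 90°, 90°, 90°.
Four hues every 90° form a square tetradic scheme.

square tetradic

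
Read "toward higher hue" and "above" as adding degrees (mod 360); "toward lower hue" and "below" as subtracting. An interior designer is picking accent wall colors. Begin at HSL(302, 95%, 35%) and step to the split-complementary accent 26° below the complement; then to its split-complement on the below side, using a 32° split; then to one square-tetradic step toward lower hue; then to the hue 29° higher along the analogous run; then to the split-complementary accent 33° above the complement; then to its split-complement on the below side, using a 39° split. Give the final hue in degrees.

+154° (split-comp 26° ↓): 302 + 154 = 456 → 456 − 360 = 96°
+148° (split-comp 32° ↓): 96 + 148 = 244°
−90° (square ↓): 244 − 90 = 154°
+29° (analog 29° ↑): 154 + 29 = 183°
+213° (split-comp 33° ↑): 183 + 213 = 396 → 396 − 360 = 36°
+141° (split-comp 39° ↓): 36 + 141 = 177°

177°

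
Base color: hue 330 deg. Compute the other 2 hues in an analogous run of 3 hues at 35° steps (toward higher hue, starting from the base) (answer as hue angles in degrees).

5° and 40°

Analogous hues sit every 35° along the wheel.
330 + 35 = 365 → 365 − 360 = 5°
330 + 70 = 400 → 400 − 360 = 40°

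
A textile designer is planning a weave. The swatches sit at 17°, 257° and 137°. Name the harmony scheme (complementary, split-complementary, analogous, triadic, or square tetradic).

Sort the hues: 17°, 137°, 257°.
Successive gaps around the wheel: 120°, 120°, 120°.
Three hues equally spaced 120° apart form a triad.

triadic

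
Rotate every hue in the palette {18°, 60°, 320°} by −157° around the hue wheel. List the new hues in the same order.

221°, 263°, 163°

18 − 157 = -139 → -139 + 360 = 221°
60 − 157 = -97 → -97 + 360 = 263°
320 − 157 = 163°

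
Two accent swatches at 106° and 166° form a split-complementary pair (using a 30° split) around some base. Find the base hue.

The accents sit 30° either side of the complement, so the complement is their short-arc midpoint on the wheel.
Short-arc midpoint of 106° and 166°: 136°.
Base is 180° from the complement: 136 − 180 = -44 → -44 + 360 = 316°

316°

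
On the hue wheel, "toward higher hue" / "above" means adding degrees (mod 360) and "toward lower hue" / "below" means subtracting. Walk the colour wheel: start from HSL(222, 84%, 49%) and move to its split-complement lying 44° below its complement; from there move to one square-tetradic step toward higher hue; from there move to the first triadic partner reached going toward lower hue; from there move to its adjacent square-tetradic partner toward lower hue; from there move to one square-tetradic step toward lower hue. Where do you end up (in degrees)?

148°

222 + 136 = 358°   (split-comp 44° ↓)
358 + 90 = 448 → 448 − 360 = 88°   (square ↑)
88 − 120 = -32 → -32 + 360 = 328°   (triadic ↓)
328 − 90 = 238°   (square ↓)
238 − 90 = 148°   (square ↓)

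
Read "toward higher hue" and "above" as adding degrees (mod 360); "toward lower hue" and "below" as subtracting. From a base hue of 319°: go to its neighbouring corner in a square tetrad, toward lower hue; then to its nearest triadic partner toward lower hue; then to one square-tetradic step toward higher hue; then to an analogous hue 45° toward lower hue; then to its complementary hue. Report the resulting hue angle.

334°

−90° (square ↓): 319 − 90 = 229°
−120° (triadic ↓): 229 − 120 = 109°
+90° (square ↑): 109 + 90 = 199°
−45° (analog 45° ↓): 199 − 45 = 154°
+180° (complement): 154 + 180 = 334°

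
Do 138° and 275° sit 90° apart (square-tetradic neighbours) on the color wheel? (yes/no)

Angular distance: |138 − 275| = 137 = 137°.
90° apart (square-tetradic neighbours) requires 90°.

no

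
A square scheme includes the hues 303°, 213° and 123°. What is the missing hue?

33°

A square tetradic scheme places four hues every 90°.
The full set through 123° is {33°, 123°, 213°, 303°}.
Given {123°, 213°, 303°}, the missing hue is 33°.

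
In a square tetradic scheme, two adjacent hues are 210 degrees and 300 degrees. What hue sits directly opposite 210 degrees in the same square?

A square tetradic scheme places four hues 90° apart; opposite corners are 180° apart.
210 + 180 = 390 → 390 − 360 = 30°

30°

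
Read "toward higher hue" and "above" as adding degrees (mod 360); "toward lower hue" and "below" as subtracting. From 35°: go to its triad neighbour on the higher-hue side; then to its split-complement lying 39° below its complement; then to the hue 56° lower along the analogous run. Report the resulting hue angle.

240°

triadic ↑ +120°: 35 + 120 = 155°
split-comp 39° ↓ +141°: 155 + 141 = 296°
analog 56° ↓ −56°: 296 − 56 = 240°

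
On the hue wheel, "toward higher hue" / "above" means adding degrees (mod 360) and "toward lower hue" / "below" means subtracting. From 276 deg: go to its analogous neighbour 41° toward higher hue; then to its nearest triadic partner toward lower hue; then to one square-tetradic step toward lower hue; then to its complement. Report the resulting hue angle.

276 + 41 = 317°   (analog 41° ↑)
317 − 120 = 197°   (triadic ↓)
197 − 90 = 107°   (square ↓)
107 + 180 = 287°   (complement)

287°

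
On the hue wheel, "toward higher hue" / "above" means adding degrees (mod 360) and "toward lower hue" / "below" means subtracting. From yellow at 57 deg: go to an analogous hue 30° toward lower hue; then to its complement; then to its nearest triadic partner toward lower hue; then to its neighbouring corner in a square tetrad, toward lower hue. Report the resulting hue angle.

357°

analog 30° ↓ −30°: 57 − 30 = 27°
complement +180°: 27 + 180 = 207°
triadic ↓ −120°: 207 − 120 = 87°
square ↓ −90°: 87 − 90 = -3 → -3 + 360 = 357°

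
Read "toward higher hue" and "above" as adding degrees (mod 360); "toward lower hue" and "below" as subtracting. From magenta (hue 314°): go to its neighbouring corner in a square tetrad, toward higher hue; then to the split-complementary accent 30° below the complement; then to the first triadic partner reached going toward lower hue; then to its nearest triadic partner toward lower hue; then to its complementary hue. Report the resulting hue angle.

134°

+90° (square ↑): 314 + 90 = 404 → 404 − 360 = 44°
+150° (split-comp 30° ↓): 44 + 150 = 194°
−120° (triadic ↓): 194 − 120 = 74°
−120° (triadic ↓): 74 − 120 = -46 → -46 + 360 = 314°
+180° (complement): 314 + 180 = 494 → 494 − 360 = 134°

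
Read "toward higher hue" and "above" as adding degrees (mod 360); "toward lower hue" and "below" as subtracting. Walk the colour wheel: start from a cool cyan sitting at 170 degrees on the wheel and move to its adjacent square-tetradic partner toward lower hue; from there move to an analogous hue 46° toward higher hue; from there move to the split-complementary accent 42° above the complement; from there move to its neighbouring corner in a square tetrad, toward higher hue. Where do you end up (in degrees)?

78°

170 − 90 = 80°   (square ↓)
80 + 46 = 126°   (analog 46° ↑)
126 + 222 = 348°   (split-comp 42° ↑)
348 + 90 = 438 → 438 − 360 = 78°   (square ↑)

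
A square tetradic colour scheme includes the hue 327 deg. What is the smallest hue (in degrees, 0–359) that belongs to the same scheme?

57°

A square tetradic scheme places four hues every 90°.
The full set through 327° is {57°, 147°, 237°, 327°}.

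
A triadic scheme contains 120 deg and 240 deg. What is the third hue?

0°

A triad spaces three hues 120° apart.
The full set is {0°, 120°, 240°}.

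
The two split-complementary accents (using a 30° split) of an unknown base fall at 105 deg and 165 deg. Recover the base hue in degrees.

The accents sit 30° either side of the complement, so the complement is their short-arc midpoint on the wheel.
Short-arc midpoint of 105° and 165°: 135°.
Base is 180° from the complement: 135 − 180 = -45 → -45 + 360 = 315°

315°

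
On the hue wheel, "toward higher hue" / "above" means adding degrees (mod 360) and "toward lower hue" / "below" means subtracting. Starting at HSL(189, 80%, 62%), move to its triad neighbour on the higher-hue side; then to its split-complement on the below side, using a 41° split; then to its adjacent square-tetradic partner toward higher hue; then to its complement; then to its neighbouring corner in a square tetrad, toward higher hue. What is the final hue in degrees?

88°

189 + 120 = 309°   (triadic ↑)
309 + 139 = 448 → 448 − 360 = 88°   (split-comp 41° ↓)
88 + 90 = 178°   (square ↑)
178 + 180 = 358°   (complement)
358 + 90 = 448 → 448 − 360 = 88°   (square ↑)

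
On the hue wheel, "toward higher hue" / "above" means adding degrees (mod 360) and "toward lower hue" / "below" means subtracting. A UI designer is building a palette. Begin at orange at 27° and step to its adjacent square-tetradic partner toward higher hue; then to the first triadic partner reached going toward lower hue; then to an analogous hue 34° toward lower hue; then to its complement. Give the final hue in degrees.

143°

27 + 90 = 117°   (square ↑)
117 − 120 = -3 → -3 + 360 = 357°   (triadic ↓)
357 − 34 = 323°   (analog 34° ↓)
323 + 180 = 503 → 503 − 360 = 143°   (complement)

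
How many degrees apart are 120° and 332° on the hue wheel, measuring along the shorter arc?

148°

|120 − 332| = 212.
The shorter arc is 360 − 212 = 148°.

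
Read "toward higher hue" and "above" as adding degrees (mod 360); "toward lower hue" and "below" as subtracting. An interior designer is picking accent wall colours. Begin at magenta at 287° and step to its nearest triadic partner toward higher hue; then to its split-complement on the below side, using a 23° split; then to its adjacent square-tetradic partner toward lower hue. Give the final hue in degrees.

287 + 120 = 407 → 407 − 360 = 47°   (triadic ↑)
47 + 157 = 204°   (split-comp 23° ↓)
204 − 90 = 114°   (square ↓)

114°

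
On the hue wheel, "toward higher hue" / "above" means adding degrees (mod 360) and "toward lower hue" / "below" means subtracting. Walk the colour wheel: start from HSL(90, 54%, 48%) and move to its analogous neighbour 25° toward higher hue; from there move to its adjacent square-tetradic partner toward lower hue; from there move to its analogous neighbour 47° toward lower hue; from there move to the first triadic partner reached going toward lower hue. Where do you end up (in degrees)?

+25° (analog 25° ↑): 90 + 25 = 115°
−90° (square ↓): 115 − 90 = 25°
−47° (analog 47° ↓): 25 − 47 = -22 → -22 + 360 = 338°
−120° (triadic ↓): 338 − 120 = 218°

218°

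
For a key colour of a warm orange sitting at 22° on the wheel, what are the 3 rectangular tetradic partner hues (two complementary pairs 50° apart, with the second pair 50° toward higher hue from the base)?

72°, 202° and 252°

A rectangular tetradic uses two complementary pairs 50° apart: offsets 0°, 50°, 180°, 230°.
22 + 50 = 72°
22 + 180 = 202°
22 + 230 = 252°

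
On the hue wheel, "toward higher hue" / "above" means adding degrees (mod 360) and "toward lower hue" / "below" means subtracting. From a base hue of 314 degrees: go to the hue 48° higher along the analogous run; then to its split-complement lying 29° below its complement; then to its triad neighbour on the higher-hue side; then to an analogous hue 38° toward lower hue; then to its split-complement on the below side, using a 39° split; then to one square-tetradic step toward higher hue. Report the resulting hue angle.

314 + 48 = 362 → 362 − 360 = 2°   (analog 48° ↑)
2 + 151 = 153°   (split-comp 29° ↓)
153 + 120 = 273°   (triadic ↑)
273 − 38 = 235°   (analog 38° ↓)
235 + 141 = 376 → 376 − 360 = 16°   (split-comp 39° ↓)
16 + 90 = 106°   (square ↑)

106°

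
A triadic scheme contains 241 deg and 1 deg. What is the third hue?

A triad spaces three hues 120° apart.
The full set is {1°, 121°, 241°}.

121°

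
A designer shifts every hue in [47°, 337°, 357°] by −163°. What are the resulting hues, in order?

47 − 163 = -116 → -116 + 360 = 244°
337 − 163 = 174°
357 − 163 = 194°

244°, 174°, 194°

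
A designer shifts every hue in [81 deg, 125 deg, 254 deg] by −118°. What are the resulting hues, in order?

81 − 118 = -37 → -37 + 360 = 323°
125 − 118 = 7°
254 − 118 = 136°

323°, 7°, 136°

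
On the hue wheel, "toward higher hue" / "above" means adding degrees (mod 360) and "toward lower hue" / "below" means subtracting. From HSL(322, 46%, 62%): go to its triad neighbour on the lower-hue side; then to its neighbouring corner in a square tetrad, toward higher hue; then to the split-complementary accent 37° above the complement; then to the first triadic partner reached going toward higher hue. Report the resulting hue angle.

269°

322 − 120 = 202°   (triadic ↓)
202 + 90 = 292°   (square ↑)
292 + 217 = 509 → 509 − 360 = 149°   (split-comp 37° ↑)
149 + 120 = 269°   (triadic ↑)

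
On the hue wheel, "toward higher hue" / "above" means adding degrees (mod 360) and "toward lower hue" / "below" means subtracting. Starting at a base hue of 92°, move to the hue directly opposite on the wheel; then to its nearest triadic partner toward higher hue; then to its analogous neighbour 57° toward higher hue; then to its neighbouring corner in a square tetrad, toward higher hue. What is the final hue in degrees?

179°

+180° (complement): 92 + 180 = 272°
+120° (triadic ↑): 272 + 120 = 392 → 392 − 360 = 32°
+57° (analog 57° ↑): 32 + 57 = 89°
+90° (square ↑): 89 + 90 = 179°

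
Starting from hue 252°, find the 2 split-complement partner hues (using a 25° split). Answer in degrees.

Complement of 252°: 252 + 180 = 432 → 432 − 360 = 72°
72 − 25 = 47°
72 + 25 = 97°

47° and 97°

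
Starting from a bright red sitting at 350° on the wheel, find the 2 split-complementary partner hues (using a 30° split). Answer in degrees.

Split-complementary hues sit 30° either side of the complement.
Complement of 350°: 350 + 180 = 530 → 530 − 360 = 170°
170 − 30 = 140°
170 + 30 = 200°

140° and 200°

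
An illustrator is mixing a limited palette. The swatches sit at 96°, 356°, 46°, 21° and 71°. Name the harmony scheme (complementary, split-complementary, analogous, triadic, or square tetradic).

Sort the hues: 21°, 46°, 71°, 96°, 356°.
Successive gaps around the wheel: 25°, 25°, 25°, 260°, 25°.
A run of hues at equal small steps (25°) with one large closing gap is an analogous group.

analogous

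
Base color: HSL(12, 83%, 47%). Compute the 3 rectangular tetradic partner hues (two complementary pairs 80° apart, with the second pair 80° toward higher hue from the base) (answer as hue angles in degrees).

92°, 192°, and 272°

A rectangular tetradic uses two complementary pairs 80° apart: offsets 0°, 80°, 180°, 260°.
12 + 80 = 92°
12 + 180 = 192°
12 + 260 = 272°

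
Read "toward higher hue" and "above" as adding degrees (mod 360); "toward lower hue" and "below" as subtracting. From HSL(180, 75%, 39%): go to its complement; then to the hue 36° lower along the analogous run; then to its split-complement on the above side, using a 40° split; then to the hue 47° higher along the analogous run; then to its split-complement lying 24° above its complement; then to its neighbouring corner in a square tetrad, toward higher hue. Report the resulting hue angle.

+180° (complement): 180 + 180 = 360 → 360 − 360 = 0°
−36° (analog 36° ↓): 0 − 36 = -36 → -36 + 360 = 324°
+220° (split-comp 40° ↑): 324 + 220 = 544 → 544 − 360 = 184°
+47° (analog 47° ↑): 184 + 47 = 231°
+204° (split-comp 24° ↑): 231 + 204 = 435 → 435 − 360 = 75°
+90° (square ↑): 75 + 90 = 165°

165°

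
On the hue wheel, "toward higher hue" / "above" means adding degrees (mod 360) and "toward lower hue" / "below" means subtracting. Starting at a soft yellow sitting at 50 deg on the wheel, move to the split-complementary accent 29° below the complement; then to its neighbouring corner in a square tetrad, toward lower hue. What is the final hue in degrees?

111°

split-comp 29° ↓ +151°: 50 + 151 = 201°
square ↓ −90°: 201 − 90 = 111°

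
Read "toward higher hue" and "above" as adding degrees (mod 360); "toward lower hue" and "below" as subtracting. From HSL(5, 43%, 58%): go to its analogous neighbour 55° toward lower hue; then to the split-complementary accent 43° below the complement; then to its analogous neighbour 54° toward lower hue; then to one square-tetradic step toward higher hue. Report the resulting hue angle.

123°

analog 55° ↓ −55°: 5 − 55 = -50 → -50 + 360 = 310°
split-comp 43° ↓ +137°: 310 + 137 = 447 → 447 − 360 = 87°
analog 54° ↓ −54°: 87 − 54 = 33°
square ↑ +90°: 33 + 90 = 123°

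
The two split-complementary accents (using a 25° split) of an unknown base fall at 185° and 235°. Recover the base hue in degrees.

30°

The accents sit 25° either side of the complement, so the complement is their short-arc midpoint on the wheel.
Short-arc midpoint of 185° and 235°: 210°.
Base is 180° from the complement: 210 − 180 = 30°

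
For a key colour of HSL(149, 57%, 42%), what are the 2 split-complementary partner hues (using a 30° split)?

299° and 359°

Split-complementary hues sit 30° either side of the complement.
Complement of 149°: 149 + 180 = 329°
329 − 30 = 299°
329 + 30 = 359°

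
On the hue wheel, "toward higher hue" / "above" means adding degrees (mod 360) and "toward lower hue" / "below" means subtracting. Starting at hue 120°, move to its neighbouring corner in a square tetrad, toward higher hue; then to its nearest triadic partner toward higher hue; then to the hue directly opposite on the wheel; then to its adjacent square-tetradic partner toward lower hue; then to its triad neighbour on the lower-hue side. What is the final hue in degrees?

300°

square ↑ +90°: 120 + 90 = 210°
triadic ↑ +120°: 210 + 120 = 330°
complement +180°: 330 + 180 = 510 → 510 − 360 = 150°
square ↓ −90°: 150 − 90 = 60°
triadic ↓ −120°: 60 − 120 = -60 → -60 + 360 = 300°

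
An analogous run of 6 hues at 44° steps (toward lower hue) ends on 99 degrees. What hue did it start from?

5 steps of 44° (toward lower hue) give a net shift of −220°.
Start = end − shift: 99 + 220 = 319°

319°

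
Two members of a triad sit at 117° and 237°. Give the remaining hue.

357°

A triad spaces three hues 120° apart.
The full set is {117°, 237°, 357°}.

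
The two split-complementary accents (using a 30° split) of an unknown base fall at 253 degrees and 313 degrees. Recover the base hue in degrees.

103°

The accents sit 30° either side of the complement, so the complement is their short-arc midpoint on the wheel.
Short-arc midpoint of 253° and 313°: 283°.
Base is 180° from the complement: 283 − 180 = 103°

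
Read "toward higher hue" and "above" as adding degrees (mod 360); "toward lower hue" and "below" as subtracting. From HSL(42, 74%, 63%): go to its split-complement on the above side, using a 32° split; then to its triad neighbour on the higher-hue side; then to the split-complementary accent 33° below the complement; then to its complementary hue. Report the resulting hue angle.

341°

42 + 212 = 254°   (split-comp 32° ↑)
254 + 120 = 374 → 374 − 360 = 14°   (triadic ↑)
14 + 147 = 161°   (split-comp 33° ↓)
161 + 180 = 341°   (complement)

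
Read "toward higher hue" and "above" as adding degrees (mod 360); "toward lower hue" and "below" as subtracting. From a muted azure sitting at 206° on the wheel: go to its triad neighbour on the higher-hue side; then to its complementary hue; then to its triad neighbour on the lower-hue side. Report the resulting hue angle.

triadic ↑ +120°: 206 + 120 = 326°
complement +180°: 326 + 180 = 506 → 506 − 360 = 146°
triadic ↓ −120°: 146 − 120 = 26°

26°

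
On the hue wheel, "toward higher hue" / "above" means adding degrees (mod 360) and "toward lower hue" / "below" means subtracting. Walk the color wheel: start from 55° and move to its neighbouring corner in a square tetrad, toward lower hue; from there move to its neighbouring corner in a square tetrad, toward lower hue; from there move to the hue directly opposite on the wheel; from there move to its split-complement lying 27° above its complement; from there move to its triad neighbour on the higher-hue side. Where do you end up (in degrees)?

22°

square ↓ −90°: 55 − 90 = -35 → -35 + 360 = 325°
square ↓ −90°: 325 − 90 = 235°
complement +180°: 235 + 180 = 415 → 415 − 360 = 55°
split-comp 27° ↑ +207°: 55 + 207 = 262°
triadic ↑ +120°: 262 + 120 = 382 → 382 − 360 = 22°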